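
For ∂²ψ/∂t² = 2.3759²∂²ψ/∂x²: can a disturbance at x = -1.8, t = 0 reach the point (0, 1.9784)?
Yes. The domain of dependence is [-4.70048056, 4.70048056], and -1.8 ∈ [-4.70048056, 4.70048056].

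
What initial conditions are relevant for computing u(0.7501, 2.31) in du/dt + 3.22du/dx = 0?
A single point: x = -6.6881. The characteristic through (0.7501, 2.31) is x - 3.22t = const, so x = 0.7501 - 3.22·2.31 = -6.6881.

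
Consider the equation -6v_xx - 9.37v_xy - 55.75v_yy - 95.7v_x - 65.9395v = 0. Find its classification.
Elliptic. (A = -6, B = -9.37, C = -55.75 gives B² - 4AC = -1250.2031.)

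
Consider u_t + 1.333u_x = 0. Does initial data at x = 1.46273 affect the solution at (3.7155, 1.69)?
Yes. The characteristic through (3.7155, 1.69) passes through x = 1.46273.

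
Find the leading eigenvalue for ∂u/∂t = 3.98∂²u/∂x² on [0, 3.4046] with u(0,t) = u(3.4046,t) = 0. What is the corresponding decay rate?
Eigenvalues: λₙ = 3.98n²π²/3.4046².
First three modes:
  n=1: λ₁ = 3.98π²/3.4046² ≈ 3.389
  n=2: λ₂ = 15.92π²/3.4046² ≈ 13.555 (4× faster decay)
  n=3: λ₃ = 35.82π²/3.4046² ≈ 30.5 (9× faster decay)
As t → ∞, higher modes decay exponentially faster. The n=1 mode dominates: u ~ c₁ sin(πx/3.4046) e^{-λ₁t}.
Decay rate: λ₁ = 3.98π²/3.4046² ≈ 3.389.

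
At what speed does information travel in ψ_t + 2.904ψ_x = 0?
Speed = 2.904. Information travels along x - 2.904t = const (rightward).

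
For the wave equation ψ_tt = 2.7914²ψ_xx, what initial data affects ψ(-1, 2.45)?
Domain of dependence: [-7.83893, 5.83893]. Signals travel at speed 2.7914, so data within |x - -1| ≤ 2.7914·2.45 = 6.83893 can reach the point.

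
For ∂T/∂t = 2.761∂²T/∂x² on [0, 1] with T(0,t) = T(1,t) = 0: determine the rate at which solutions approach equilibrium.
Eigenvalues: λₙ = 2.761n²π².
First three modes:
  n=1: λ₁ = 2.761π² ≈ 27.25
  n=2: λ₂ = 11.044π² ≈ 109 (4× faster decay)
  n=3: λ₃ = 24.849π² ≈ 245.25 (9× faster decay)
As t → ∞, higher modes decay exponentially faster. The n=1 mode dominates: T ~ c₁ sin(πx) e^{-λ₁t}.
Decay rate: λ₁ = 2.761π² ≈ 27.25.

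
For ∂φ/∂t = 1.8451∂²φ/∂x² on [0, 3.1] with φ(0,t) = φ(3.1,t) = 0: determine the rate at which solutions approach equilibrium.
Eigenvalues: λₙ = 1.8451n²π²/3.1².
First three modes:
  n=1: λ₁ = 1.8451π²/3.1² ≈ 1.895
  n=2: λ₂ = 7.3804π²/3.1² ≈ 7.58 (4× faster decay)
  n=3: λ₃ = 16.6059π²/3.1² ≈ 17.054 (9× faster decay)
As t → ∞, higher modes decay exponentially faster. The n=1 mode dominates: φ ~ c₁ sin(πx/3.1) e^{-λ₁t}.
Decay rate: λ₁ = 1.8451π²/3.1² ≈ 1.895.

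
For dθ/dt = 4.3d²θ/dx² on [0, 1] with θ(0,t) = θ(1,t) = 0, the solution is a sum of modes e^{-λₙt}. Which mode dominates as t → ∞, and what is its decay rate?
Eigenvalues: λₙ = 4.3n²π².
First three modes:
  n=1: λ₁ = 4.3π² ≈ 42.439
  n=2: λ₂ = 17.2π² ≈ 169.757 (4× faster decay)
  n=3: λ₃ = 38.7π² ≈ 381.954 (9× faster decay)
As t → ∞, higher modes decay exponentially faster. The n=1 mode dominates: θ ~ c₁ sin(πx) e^{-λ₁t}.
Decay rate: λ₁ = 4.3π² ≈ 42.439.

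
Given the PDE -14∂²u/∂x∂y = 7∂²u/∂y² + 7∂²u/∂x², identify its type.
Rewriting in standard form: -7∂²u/∂x² - 14∂²u/∂x∂y - 7∂²u/∂y² = 0. The second-order coefficients are A = -7, B = -14, C = -7. Since B² - 4AC = 0 = 0, this is a parabolic PDE.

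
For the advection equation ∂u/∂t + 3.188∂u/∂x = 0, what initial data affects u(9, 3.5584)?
A single point: x = -2.3441792. The characteristic through (9, 3.5584) is x - 3.188t = const, so x = 9 - 3.188·3.5584 = -2.3441792.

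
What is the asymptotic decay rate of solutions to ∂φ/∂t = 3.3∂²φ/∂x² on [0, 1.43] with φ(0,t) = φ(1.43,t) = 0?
Eigenvalues: λₙ = 3.3n²π²/1.43².
First three modes:
  n=1: λ₁ = 3.3π²/1.43² ≈ 15.927
  n=2: λ₂ = 13.2π²/1.43² ≈ 63.709 (4× faster decay)
  n=3: λ₃ = 29.7π²/1.43² ≈ 143.346 (9× faster decay)
As t → ∞, higher modes decay exponentially faster. The n=1 mode dominates: φ ~ c₁ sin(πx/1.43) e^{-λ₁t}.
Decay rate: λ₁ = 3.3π²/1.43² ≈ 15.927.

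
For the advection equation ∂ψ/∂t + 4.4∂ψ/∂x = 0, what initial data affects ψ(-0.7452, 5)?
A single point: x = -22.7452. The characteristic through (-0.7452, 5) is x - 4.4t = const, so x = -0.7452 - 4.4·5 = -22.7452.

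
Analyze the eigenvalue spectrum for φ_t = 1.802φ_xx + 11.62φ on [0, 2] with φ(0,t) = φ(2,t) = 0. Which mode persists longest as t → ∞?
Eigenvalues: λₙ = 1.802n²π²/2² - 11.62.
First three modes:
  n=1: λ₁ = 1.802π²/2² - 11.62 ≈ -7.174
  n=2: λ₂ = 7.208π²/2² - 11.62 ≈ 6.165
  n=3: λ₃ = 16.218π²/2² - 11.62 ≈ 28.396
Since 1.802π²/2² ≈ 4.446 < 11.62, λ₁ < 0.
The n=1 mode grows fastest (−λₙ is largest for n=1) → dominates.
Asymptotic: φ ~ c₁ sin(πx/2) e^{7.174t} (exponential growth at rate −λ₁ ≈ 7.174).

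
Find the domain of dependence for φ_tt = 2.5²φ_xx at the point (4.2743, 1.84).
Domain of dependence: [-0.3257, 8.8743]. Signals travel at speed 2.5, so data within |x - 4.2743| ≤ 2.5·1.84 = 4.6 can reach the point.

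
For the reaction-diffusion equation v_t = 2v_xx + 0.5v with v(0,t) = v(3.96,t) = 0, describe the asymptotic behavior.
v → 0. Diffusion dominates reaction (r=0.5 < κπ²/L²≈1.26); solution decays.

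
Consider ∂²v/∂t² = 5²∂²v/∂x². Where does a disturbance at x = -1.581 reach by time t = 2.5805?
Domain of influence: [-14.4835, 11.3215]. Data at x = -1.581 spreads outward at speed 5.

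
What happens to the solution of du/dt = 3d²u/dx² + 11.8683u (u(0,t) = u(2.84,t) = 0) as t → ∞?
u grows unboundedly. Reaction dominates diffusion (r=11.8683 > κπ²/L²≈3.67); solution grows exponentially.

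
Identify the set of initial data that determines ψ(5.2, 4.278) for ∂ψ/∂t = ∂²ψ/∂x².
The entire real line. The heat equation has infinite propagation speed: any initial disturbance instantly affects all points (though exponentially small far away).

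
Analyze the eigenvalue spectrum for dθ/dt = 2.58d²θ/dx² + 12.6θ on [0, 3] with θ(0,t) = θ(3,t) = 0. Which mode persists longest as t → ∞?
Eigenvalues: λₙ = 2.58n²π²/3² - 12.6.
First three modes:
  n=1: λ₁ = 2.58π²/3² - 12.6 ≈ -9.771
  n=2: λ₂ = 10.32π²/3² - 12.6 ≈ -1.283
  n=3: λ₃ = 23.22π²/3² - 12.6 ≈ 12.864
Since 2.58π²/3² ≈ 2.829 < 12.6, λ₁ < 0.
The n=1 mode grows fastest (−λₙ is largest for n=1) → dominates.
Asymptotic: θ ~ c₁ sin(πx/3) e^{9.771t} (exponential growth at rate −λ₁ ≈ 9.771).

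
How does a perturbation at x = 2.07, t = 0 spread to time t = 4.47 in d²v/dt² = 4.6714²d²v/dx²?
Domain of influence: [-18.811158, 22.951158]. Data at x = 2.07 spreads outward at speed 4.6714.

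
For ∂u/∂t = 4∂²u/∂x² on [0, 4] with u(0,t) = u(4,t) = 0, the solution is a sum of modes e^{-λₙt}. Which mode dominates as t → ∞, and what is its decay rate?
Eigenvalues: λₙ = 4n²π²/4².
First three modes:
  n=1: λ₁ = 4π²/4² ≈ 2.467
  n=2: λ₂ = 16π²/4² ≈ 9.87 (4× faster decay)
  n=3: λ₃ = 36π²/4² ≈ 22.207 (9× faster decay)
As t → ∞, higher modes decay exponentially faster. The n=1 mode dominates: u ~ c₁ sin(πx/4) e^{-λ₁t}.
Decay rate: λ₁ = 4π²/4² ≈ 2.467.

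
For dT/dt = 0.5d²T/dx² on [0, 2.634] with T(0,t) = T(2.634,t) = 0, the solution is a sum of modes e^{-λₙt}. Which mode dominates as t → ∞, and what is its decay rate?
Eigenvalues: λₙ = 0.5n²π²/2.634².
First three modes:
  n=1: λ₁ = 0.5π²/2.634² ≈ 0.711
  n=2: λ₂ = 2π²/2.634² ≈ 2.845 (4× faster decay)
  n=3: λ₃ = 4.5π²/2.634² ≈ 6.401 (9× faster decay)
As t → ∞, higher modes decay exponentially faster. The n=1 mode dominates: T ~ c₁ sin(πx/2.634) e^{-λ₁t}.
Decay rate: λ₁ = 0.5π²/2.634² ≈ 0.711.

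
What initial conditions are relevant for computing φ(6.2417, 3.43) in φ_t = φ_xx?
The entire real line. The heat equation has infinite propagation speed: any initial disturbance instantly affects all points (though exponentially small far away).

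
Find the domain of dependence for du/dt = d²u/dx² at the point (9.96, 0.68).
The entire real line. The heat equation has infinite propagation speed: any initial disturbance instantly affects all points (though exponentially small far away).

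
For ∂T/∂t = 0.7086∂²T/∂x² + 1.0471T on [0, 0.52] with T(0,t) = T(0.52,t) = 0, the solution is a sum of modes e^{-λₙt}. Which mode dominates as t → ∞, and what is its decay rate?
Eigenvalues: λₙ = 0.7086n²π²/0.52² - 1.0471.
First three modes:
  n=1: λ₁ = 0.7086π²/0.52² - 1.0471 ≈ 24.817
  n=2: λ₂ = 2.8344π²/0.52² - 1.0471 ≈ 102.409
  n=3: λ₃ = 6.3774π²/0.52² - 1.0471 ≈ 231.728
Since 0.7086π²/0.52² ≈ 25.864 > 1.0471, all λₙ > 0.
The n=1 mode decays slowest → dominates as t → ∞.
Asymptotic: T ~ c₁ sin(πx/0.52) e^{-λ₁t} with decay rate λ₁ ≈ 24.817.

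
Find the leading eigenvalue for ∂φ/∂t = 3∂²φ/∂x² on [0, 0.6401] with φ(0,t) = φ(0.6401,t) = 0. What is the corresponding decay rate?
Eigenvalues: λₙ = 3n²π²/0.6401².
First three modes:
  n=1: λ₁ = 3π²/0.6401² ≈ 72.265
  n=2: λ₂ = 12π²/0.6401² ≈ 289.058 (4× faster decay)
  n=3: λ₃ = 27π²/0.6401² ≈ 650.381 (9× faster decay)
As t → ∞, higher modes decay exponentially faster. The n=1 mode dominates: φ ~ c₁ sin(πx/0.6401) e^{-λ₁t}.
Decay rate: λ₁ = 3π²/0.6401² ≈ 72.265.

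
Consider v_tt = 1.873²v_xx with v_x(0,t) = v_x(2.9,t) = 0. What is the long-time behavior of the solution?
As t → ∞, v oscillates about a mean that drifts linearly in t (generically unbounded; no decay). There is no damping, so the nonconstant modes persist as standing waves (energy conserved, no decay). But with Neumann conditions at both ends the constant mode has eigenvalue 0: the spatial mean M(t) of v satisfies M'' = 0, so M(t) = M(0) + M'(0)·t. Unless the initial velocity has zero mean (∫v_t(x,0)dx = 0), the solution grows linearly in t (unbounded, though not exponentially); if it does have zero mean, the solution stays bounded and simply oscillates.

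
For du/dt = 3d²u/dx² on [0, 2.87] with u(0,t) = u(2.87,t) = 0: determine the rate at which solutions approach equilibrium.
Eigenvalues: λₙ = 3n²π²/2.87².
First three modes:
  n=1: λ₁ = 3π²/2.87² ≈ 3.595
  n=2: λ₂ = 12π²/2.87² ≈ 14.379 (4× faster decay)
  n=3: λ₃ = 27π²/2.87² ≈ 32.352 (9× faster decay)
As t → ∞, higher modes decay exponentially faster. The n=1 mode dominates: u ~ c₁ sin(πx/2.87) e^{-λ₁t}.
Decay rate: λ₁ = 3π²/2.87² ≈ 3.595.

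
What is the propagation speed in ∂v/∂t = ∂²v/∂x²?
Infinite. The heat equation is parabolic, not hyperbolic, so disturbances propagate instantly.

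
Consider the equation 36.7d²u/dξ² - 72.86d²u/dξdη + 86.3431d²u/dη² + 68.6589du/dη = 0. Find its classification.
Elliptic. (A = 36.7, B = -72.86, C = 86.3431 gives B² - 4AC = -7366.58748.)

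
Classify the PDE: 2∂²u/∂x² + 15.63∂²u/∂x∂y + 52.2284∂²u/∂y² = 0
A = 2, B = 15.63, C = 52.2284. Discriminant B² - 4AC = -173.5303. Since -173.5303 < 0, elliptic.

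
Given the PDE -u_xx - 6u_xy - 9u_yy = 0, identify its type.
The second-order coefficients are A = -1, B = -6, C = -9. Since B² - 4AC = 0 = 0, this is a parabolic PDE.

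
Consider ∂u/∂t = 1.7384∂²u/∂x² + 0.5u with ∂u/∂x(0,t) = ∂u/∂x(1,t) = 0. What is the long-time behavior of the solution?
As t → ∞, u grows unboundedly. With Neumann BCs the constant mode has diffusion eigenvalue 0, so any r > 0 makes it grow like e^(0.5t); solution grows exponentially.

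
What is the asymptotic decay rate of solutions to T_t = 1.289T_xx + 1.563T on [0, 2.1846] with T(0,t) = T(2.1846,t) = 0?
Eigenvalues: λₙ = 1.289n²π²/2.1846² - 1.563.
First three modes:
  n=1: λ₁ = 1.289π²/2.1846² - 1.563 ≈ 1.103
  n=2: λ₂ = 5.156π²/2.1846² - 1.563 ≈ 9.1
  n=3: λ₃ = 11.601π²/2.1846² - 1.563 ≈ 22.428
Since 1.289π²/2.1846² ≈ 2.666 > 1.563, all λₙ > 0.
The n=1 mode decays slowest → dominates as t → ∞.
Asymptotic: T ~ c₁ sin(πx/2.1846) e^{-λ₁t} with decay rate λ₁ ≈ 1.103.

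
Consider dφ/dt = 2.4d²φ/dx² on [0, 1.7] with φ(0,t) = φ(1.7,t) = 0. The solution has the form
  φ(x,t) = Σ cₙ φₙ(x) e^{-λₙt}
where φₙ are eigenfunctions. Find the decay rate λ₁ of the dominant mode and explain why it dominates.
Eigenvalues: λₙ = 2.4n²π²/1.7².
First three modes:
  n=1: λ₁ = 2.4π²/1.7² ≈ 8.196
  n=2: λ₂ = 9.6π²/1.7² ≈ 32.785 (4× faster decay)
  n=3: λ₃ = 21.6π²/1.7² ≈ 73.766 (9× faster decay)
As t → ∞, higher modes decay exponentially faster. The n=1 mode dominates: φ ~ c₁ sin(πx/1.7) e^{-λ₁t}.
Decay rate: λ₁ = 2.4π²/1.7² ≈ 8.196.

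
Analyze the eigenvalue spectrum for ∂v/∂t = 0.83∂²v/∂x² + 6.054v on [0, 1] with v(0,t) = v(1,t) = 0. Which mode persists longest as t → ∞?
Eigenvalues: λₙ = 0.83n²π²/1² - 6.054.
First three modes:
  n=1: λ₁ = 0.83π² - 6.054 ≈ 2.138
  n=2: λ₂ = 3.32π² - 6.054 ≈ 26.713
  n=3: λ₃ = 7.47π² - 6.054 ≈ 67.672
Since 0.83π² ≈ 8.192 > 6.054, all λₙ > 0.
The n=1 mode decays slowest → dominates as t → ∞.
Asymptotic: v ~ c₁ sin(πx/1) e^{-λ₁t} with decay rate λ₁ ≈ 2.138.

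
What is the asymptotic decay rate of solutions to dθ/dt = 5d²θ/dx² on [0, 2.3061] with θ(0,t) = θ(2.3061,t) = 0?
Eigenvalues: λₙ = 5n²π²/2.3061².
First three modes:
  n=1: λ₁ = 5π²/2.3061² ≈ 9.279
  n=2: λ₂ = 20π²/2.3061² ≈ 37.117 (4× faster decay)
  n=3: λ₃ = 45π²/2.3061² ≈ 83.513 (9× faster decay)
As t → ∞, higher modes decay exponentially faster. The n=1 mode dominates: θ ~ c₁ sin(πx/2.3061) e^{-λ₁t}.
Decay rate: λ₁ = 5π²/2.3061² ≈ 9.279.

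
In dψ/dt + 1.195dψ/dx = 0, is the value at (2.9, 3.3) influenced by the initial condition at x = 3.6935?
No. Only data at x = -1.0435 affects (2.9, 3.3). Advection has one-way propagation along characteristics.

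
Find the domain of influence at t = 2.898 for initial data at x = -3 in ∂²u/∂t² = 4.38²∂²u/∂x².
Domain of influence: [-15.69324, 9.69324]. Data at x = -3 spreads outward at speed 4.38.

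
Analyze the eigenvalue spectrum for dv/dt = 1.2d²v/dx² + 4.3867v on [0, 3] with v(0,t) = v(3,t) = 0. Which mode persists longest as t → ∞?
Eigenvalues: λₙ = 1.2n²π²/3² - 4.3867.
First three modes:
  n=1: λ₁ = 1.2π²/3² - 4.3867 ≈ -3.071
  n=2: λ₂ = 4.8π²/3² - 4.3867 ≈ 0.877
  n=3: λ₃ = 10.8π²/3² - 4.3867 ≈ 7.457
Since 1.2π²/3² ≈ 1.316 < 4.3867, λ₁ < 0.
The n=1 mode grows fastest (−λₙ is largest for n=1) → dominates.
Asymptotic: v ~ c₁ sin(πx/3) e^{3.071t} (exponential growth at rate −λ₁ ≈ 3.071).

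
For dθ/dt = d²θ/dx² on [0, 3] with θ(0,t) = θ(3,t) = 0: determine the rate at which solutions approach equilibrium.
Eigenvalues: λₙ = n²π²/3².
First three modes:
  n=1: λ₁ = π²/3² ≈ 1.097
  n=2: λ₂ = 4π²/3² ≈ 4.386 (4× faster decay)
  n=3: λ₃ = 9π²/3² ≈ 9.87 (9× faster decay)
As t → ∞, higher modes decay exponentially faster. The n=1 mode dominates: θ ~ c₁ sin(πx/3) e^{-λ₁t}.
Decay rate: λ₁ = π²/3² ≈ 1.097.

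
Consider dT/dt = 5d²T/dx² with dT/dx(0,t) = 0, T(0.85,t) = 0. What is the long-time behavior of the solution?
As t → ∞, T → 0. Heat escapes through the Dirichlet boundary.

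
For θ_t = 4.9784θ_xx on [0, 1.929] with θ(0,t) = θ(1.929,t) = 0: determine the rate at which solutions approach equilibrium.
Eigenvalues: λₙ = 4.9784n²π²/1.929².
First three modes:
  n=1: λ₁ = 4.9784π²/1.929² ≈ 13.205
  n=2: λ₂ = 19.9136π²/1.929² ≈ 52.818 (4× faster decay)
  n=3: λ₃ = 44.8056π²/1.929² ≈ 118.841 (9× faster decay)
As t → ∞, higher modes decay exponentially faster. The n=1 mode dominates: θ ~ c₁ sin(πx/1.929) e^{-λ₁t}.
Decay rate: λ₁ = 4.9784π²/1.929² ≈ 13.205.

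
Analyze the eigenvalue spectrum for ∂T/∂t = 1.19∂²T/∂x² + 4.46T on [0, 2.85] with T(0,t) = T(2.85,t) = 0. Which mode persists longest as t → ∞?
Eigenvalues: λₙ = 1.19n²π²/2.85² - 4.46.
First three modes:
  n=1: λ₁ = 1.19π²/2.85² - 4.46 ≈ -3.014
  n=2: λ₂ = 4.76π²/2.85² - 4.46 ≈ 1.324
  n=3: λ₃ = 10.71π²/2.85² - 4.46 ≈ 8.554
Since 1.19π²/2.85² ≈ 1.446 < 4.46, λ₁ < 0.
The n=1 mode grows fastest (−λₙ is largest for n=1) → dominates.
Asymptotic: T ~ c₁ sin(πx/2.85) e^{3.014t} (exponential growth at rate −λ₁ ≈ 3.014).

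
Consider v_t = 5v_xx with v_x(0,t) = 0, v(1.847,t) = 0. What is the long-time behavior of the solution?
As t → ∞, v → 0. Heat escapes through the Dirichlet boundary.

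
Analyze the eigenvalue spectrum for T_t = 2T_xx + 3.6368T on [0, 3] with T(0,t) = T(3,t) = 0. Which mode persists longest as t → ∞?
Eigenvalues: λₙ = 2n²π²/3² - 3.6368.
First three modes:
  n=1: λ₁ = 2π²/3² - 3.6368 ≈ -1.444
  n=2: λ₂ = 8π²/3² - 3.6368 ≈ 5.136
  n=3: λ₃ = 18π²/3² - 3.6368 ≈ 16.102
Since 2π²/3² ≈ 2.193 < 3.6368, λ₁ < 0.
The n=1 mode grows fastest (−λₙ is largest for n=1) → dominates.
Asymptotic: T ~ c₁ sin(πx/3) e^{1.444t} (exponential growth at rate −λ₁ ≈ 1.444).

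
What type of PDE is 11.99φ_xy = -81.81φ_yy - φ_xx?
Rewriting in standard form: φ_xx + 11.99φ_xy + 81.81φ_yy = 0. With A = 1, B = 11.99, C = 81.81, the discriminant is -183.4799. This is an elliptic PDE.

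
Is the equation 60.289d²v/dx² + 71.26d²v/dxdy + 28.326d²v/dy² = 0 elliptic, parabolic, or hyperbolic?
Computing B² - 4AC with A = 60.289, B = 71.26, C = 28.326: discriminant = -1752.997256 (negative). Answer: elliptic.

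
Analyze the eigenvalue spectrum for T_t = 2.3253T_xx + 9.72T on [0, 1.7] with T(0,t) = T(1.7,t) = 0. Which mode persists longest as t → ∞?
Eigenvalues: λₙ = 2.3253n²π²/1.7² - 9.72.
First three modes:
  n=1: λ₁ = 2.3253π²/1.7² - 9.72 ≈ -1.779
  n=2: λ₂ = 9.3012π²/1.7² - 9.72 ≈ 22.044
  n=3: λ₃ = 20.9277π²/1.7² - 9.72 ≈ 61.75
Since 2.3253π²/1.7² ≈ 7.941 < 9.72, λ₁ < 0.
The n=1 mode grows fastest (−λₙ is largest for n=1) → dominates.
Asymptotic: T ~ c₁ sin(πx/1.7) e^{1.779t} (exponential growth at rate −λ₁ ≈ 1.779).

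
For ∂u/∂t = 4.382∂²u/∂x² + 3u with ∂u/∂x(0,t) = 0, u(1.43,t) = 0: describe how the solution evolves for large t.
u → 0. Diffusion dominates reaction (r=3 < κπ²/(4L²)≈5.29); solution decays.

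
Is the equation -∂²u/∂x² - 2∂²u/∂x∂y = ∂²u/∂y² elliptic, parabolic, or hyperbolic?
Rewriting in standard form: -∂²u/∂x² - 2∂²u/∂x∂y - ∂²u/∂y² = 0. Computing B² - 4AC with A = -1, B = -2, C = -1: discriminant = 0 (zero). Answer: parabolic.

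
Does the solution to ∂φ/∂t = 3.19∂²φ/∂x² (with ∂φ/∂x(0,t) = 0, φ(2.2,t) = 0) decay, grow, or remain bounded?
φ → 0. Heat escapes through the Dirichlet boundary.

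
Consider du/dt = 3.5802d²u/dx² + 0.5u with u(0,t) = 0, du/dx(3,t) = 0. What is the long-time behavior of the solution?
As t → ∞, u → 0. Diffusion dominates reaction (r=0.5 < κπ²/(4L²)≈0.98); solution decays.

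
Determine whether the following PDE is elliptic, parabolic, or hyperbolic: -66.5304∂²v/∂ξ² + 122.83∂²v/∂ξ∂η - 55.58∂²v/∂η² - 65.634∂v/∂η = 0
Coefficients: A = -66.5304, B = 122.83, C = -55.58. B² - 4AC = 296.170372, which is positive, so the equation is hyperbolic.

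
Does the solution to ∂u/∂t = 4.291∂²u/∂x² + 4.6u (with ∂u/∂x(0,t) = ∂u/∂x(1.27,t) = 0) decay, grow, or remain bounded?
u grows unboundedly. With Neumann BCs the constant mode has diffusion eigenvalue 0, so any r > 0 makes it grow like e^(4.6t); solution grows exponentially.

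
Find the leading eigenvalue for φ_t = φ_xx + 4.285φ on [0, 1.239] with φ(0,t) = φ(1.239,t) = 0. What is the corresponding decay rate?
Eigenvalues: λₙ = n²π²/1.239² - 4.285.
First three modes:
  n=1: λ₁ = π²/1.239² - 4.285 ≈ 2.144
  n=2: λ₂ = 4π²/1.239² - 4.285 ≈ 21.432
  n=3: λ₃ = 9π²/1.239² - 4.285 ≈ 53.578
Since π²/1.239² ≈ 6.429 > 4.285, all λₙ > 0.
The n=1 mode decays slowest → dominates as t → ∞.
Asymptotic: φ ~ c₁ sin(πx/1.239) e^{-λ₁t} with decay rate λ₁ ≈ 2.144.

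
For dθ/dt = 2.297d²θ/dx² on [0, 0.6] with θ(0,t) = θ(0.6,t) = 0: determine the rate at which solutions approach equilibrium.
Eigenvalues: λₙ = 2.297n²π²/0.6².
First three modes:
  n=1: λ₁ = 2.297π²/0.6² ≈ 62.974
  n=2: λ₂ = 9.188π²/0.6² ≈ 251.894 (4× faster decay)
  n=3: λ₃ = 20.673π²/0.6² ≈ 566.762 (9× faster decay)
As t → ∞, higher modes decay exponentially faster. The n=1 mode dominates: θ ~ c₁ sin(πx/0.6) e^{-λ₁t}.
Decay rate: λ₁ = 2.297π²/0.6² ≈ 62.974.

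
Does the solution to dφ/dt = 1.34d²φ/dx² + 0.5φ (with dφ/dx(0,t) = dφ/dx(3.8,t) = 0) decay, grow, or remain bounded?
φ grows unboundedly. With Neumann BCs the constant mode has diffusion eigenvalue 0, so any r > 0 makes it grow like e^(0.5t); solution grows exponentially.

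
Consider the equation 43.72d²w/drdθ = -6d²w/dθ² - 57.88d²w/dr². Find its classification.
Rewriting in standard form: 57.88d²w/dr² + 43.72d²w/drdθ + 6d²w/dθ² = 0. Hyperbolic. (A = 57.88, B = 43.72, C = 6 gives B² - 4AC = 522.3184.)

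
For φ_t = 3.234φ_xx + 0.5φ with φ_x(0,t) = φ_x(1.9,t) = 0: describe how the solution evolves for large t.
φ grows unboundedly. With Neumann BCs the constant mode has diffusion eigenvalue 0, so any r > 0 makes it grow like e^(0.5t); solution grows exponentially.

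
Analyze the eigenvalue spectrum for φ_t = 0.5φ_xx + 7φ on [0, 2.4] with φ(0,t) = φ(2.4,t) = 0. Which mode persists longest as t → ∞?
Eigenvalues: λₙ = 0.5n²π²/2.4² - 7.
First three modes:
  n=1: λ₁ = 0.5π²/2.4² - 7 ≈ -6.143
  n=2: λ₂ = 2π²/2.4² - 7 ≈ -3.573
  n=3: λ₃ = 4.5π²/2.4² - 7 ≈ 0.711
Since 0.5π²/2.4² ≈ 0.857 < 7, λ₁ < 0.
The n=1 mode grows fastest (−λₙ is largest for n=1) → dominates.
Asymptotic: φ ~ c₁ sin(πx/2.4) e^{6.143t} (exponential growth at rate −λ₁ ≈ 6.143).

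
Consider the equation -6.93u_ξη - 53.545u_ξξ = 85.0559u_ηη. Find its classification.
Rewriting in standard form: -53.545u_ξξ - 6.93u_ξη - 85.0559u_ηη = 0. Elliptic. (A = -53.545, B = -6.93, C = -85.0559 gives B² - 4AC = -18169.247762.)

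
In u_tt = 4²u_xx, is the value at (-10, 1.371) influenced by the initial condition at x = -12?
Yes. The domain of dependence is [-15.484, -4.516], and -12 ∈ [-15.484, -4.516].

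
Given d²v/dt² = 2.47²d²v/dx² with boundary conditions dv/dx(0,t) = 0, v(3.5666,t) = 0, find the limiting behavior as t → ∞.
v oscillates (no decay). Energy is conserved; the solution oscillates indefinitely as standing waves.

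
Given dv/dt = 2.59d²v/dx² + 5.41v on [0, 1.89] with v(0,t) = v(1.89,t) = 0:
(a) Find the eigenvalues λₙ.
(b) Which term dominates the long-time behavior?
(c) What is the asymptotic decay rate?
Eigenvalues: λₙ = 2.59n²π²/1.89² - 5.41.
First three modes:
  n=1: λ₁ = 2.59π²/1.89² - 5.41 ≈ 1.746
  n=2: λ₂ = 10.36π²/1.89² - 5.41 ≈ 23.214
  n=3: λ₃ = 23.31π²/1.89² - 5.41 ≈ 58.995
Since 2.59π²/1.89² ≈ 7.156 > 5.41, all λₙ > 0.
The n=1 mode decays slowest → dominates as t → ∞.
Asymptotic: v ~ c₁ sin(πx/1.89) e^{-λ₁t} with decay rate λ₁ ≈ 1.746.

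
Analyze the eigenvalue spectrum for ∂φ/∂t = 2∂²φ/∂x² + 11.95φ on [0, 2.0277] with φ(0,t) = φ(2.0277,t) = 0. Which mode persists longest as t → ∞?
Eigenvalues: λₙ = 2n²π²/2.0277² - 11.95.
First three modes:
  n=1: λ₁ = 2π²/2.0277² - 11.95 ≈ -7.149
  n=2: λ₂ = 8π²/2.0277² - 11.95 ≈ 7.254
  n=3: λ₃ = 18π²/2.0277² - 11.95 ≈ 31.258
Since 2π²/2.0277² ≈ 4.801 < 11.95, λ₁ < 0.
The n=1 mode grows fastest (−λₙ is largest for n=1) → dominates.
Asymptotic: φ ~ c₁ sin(πx/2.0277) e^{7.149t} (exponential growth at rate −λ₁ ≈ 7.149).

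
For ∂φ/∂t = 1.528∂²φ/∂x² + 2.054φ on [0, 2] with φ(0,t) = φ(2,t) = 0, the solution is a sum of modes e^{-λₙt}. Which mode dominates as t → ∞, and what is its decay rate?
Eigenvalues: λₙ = 1.528n²π²/2² - 2.054.
First three modes:
  n=1: λ₁ = 1.528π²/2² - 2.054 ≈ 1.716
  n=2: λ₂ = 6.112π²/2² - 2.054 ≈ 13.027
  n=3: λ₃ = 13.752π²/2² - 2.054 ≈ 31.878
Since 1.528π²/2² ≈ 3.77 > 2.054, all λₙ > 0.
The n=1 mode decays slowest → dominates as t → ∞.
Asymptotic: φ ~ c₁ sin(πx/2) e^{-λ₁t} with decay rate λ₁ ≈ 1.716.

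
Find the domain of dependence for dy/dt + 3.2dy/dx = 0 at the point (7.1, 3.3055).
A single point: x = -3.4776. The characteristic through (7.1, 3.3055) is x - 3.2t = const, so x = 7.1 - 3.2·3.3055 = -3.4776.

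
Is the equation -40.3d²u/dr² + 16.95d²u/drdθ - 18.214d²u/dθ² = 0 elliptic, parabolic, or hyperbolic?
Computing B² - 4AC with A = -40.3, B = 16.95, C = -18.214: discriminant = -2648.7943 (negative). Answer: elliptic.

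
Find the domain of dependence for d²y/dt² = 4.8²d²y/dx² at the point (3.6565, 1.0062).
Domain of dependence: [-1.17326, 8.48626]. Signals travel at speed 4.8, so data within |x - 3.6565| ≤ 4.8·1.0062 = 4.82976 can reach the point.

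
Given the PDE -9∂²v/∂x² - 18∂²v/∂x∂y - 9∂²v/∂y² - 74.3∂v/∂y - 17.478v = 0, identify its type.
The second-order coefficients are A = -9, B = -18, C = -9. Since B² - 4AC = 0 = 0, this is a parabolic PDE.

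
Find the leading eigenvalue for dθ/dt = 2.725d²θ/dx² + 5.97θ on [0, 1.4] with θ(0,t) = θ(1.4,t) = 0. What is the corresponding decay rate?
Eigenvalues: λₙ = 2.725n²π²/1.4² - 5.97.
First three modes:
  n=1: λ₁ = 2.725π²/1.4² - 5.97 ≈ 7.752
  n=2: λ₂ = 10.9π²/1.4² - 5.97 ≈ 48.917
  n=3: λ₃ = 24.525π²/1.4² - 5.97 ≈ 117.526
Since 2.725π²/1.4² ≈ 13.722 > 5.97, all λₙ > 0.
The n=1 mode decays slowest → dominates as t → ∞.
Asymptotic: θ ~ c₁ sin(πx/1.4) e^{-λ₁t} with decay rate λ₁ ≈ 7.752.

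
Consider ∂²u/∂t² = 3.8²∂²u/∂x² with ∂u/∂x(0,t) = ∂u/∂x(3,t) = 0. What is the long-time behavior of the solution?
As t → ∞, u oscillates about a mean that drifts linearly in t (generically unbounded; no decay). There is no damping, so the nonconstant modes persist as standing waves (energy conserved, no decay). But with Neumann conditions at both ends the constant mode has eigenvalue 0: the spatial mean M(t) of u satisfies M'' = 0, so M(t) = M(0) + M'(0)·t. Unless the initial velocity has zero mean (∫u_t(x,0)dx = 0), the solution grows linearly in t (unbounded, though not exponentially); if it does have zero mean, the solution stays bounded and simply oscillates.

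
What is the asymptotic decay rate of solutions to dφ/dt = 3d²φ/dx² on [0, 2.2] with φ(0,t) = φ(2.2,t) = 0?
Eigenvalues: λₙ = 3n²π²/2.2².
First three modes:
  n=1: λ₁ = 3π²/2.2² ≈ 6.118
  n=2: λ₂ = 12π²/2.2² ≈ 24.47 (4× faster decay)
  n=3: λ₃ = 27π²/2.2² ≈ 55.058 (9× faster decay)
As t → ∞, higher modes decay exponentially faster. The n=1 mode dominates: φ ~ c₁ sin(πx/2.2) e^{-λ₁t}.
Decay rate: λ₁ = 3π²/2.2² ≈ 6.118.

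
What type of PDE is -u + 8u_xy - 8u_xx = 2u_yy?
Rewriting in standard form: -8u_xx + 8u_xy - 2u_yy - u = 0. With A = -8, B = 8, C = -2, the discriminant is 0. This is a parabolic PDE.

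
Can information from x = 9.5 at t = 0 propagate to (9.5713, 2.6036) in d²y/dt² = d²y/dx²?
Yes. The domain of dependence is [6.9677, 12.1749], and 9.5 ∈ [6.9677, 12.1749].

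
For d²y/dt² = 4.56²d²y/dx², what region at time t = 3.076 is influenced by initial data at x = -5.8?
Domain of influence: [-19.82656, 8.22656]. Data at x = -5.8 spreads outward at speed 4.56.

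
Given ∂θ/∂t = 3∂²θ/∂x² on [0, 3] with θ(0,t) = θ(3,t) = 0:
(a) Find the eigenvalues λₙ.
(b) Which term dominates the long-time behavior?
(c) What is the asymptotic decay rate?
Eigenvalues: λₙ = 3n²π²/3².
First three modes:
  n=1: λ₁ = 3π²/3² ≈ 3.29
  n=2: λ₂ = 12π²/3² ≈ 13.159 (4× faster decay)
  n=3: λ₃ = 27π²/3² ≈ 29.609 (9× faster decay)
As t → ∞, higher modes decay exponentially faster. The n=1 mode dominates: θ ~ c₁ sin(πx/3) e^{-λ₁t}.
Decay rate: λ₁ = 3π²/3² ≈ 3.29.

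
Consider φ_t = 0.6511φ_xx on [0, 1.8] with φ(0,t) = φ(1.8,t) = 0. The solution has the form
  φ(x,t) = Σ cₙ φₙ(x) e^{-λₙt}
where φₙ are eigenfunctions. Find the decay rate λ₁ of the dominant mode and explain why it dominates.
Eigenvalues: λₙ = 0.6511n²π²/1.8².
First three modes:
  n=1: λ₁ = 0.6511π²/1.8² ≈ 1.983
  n=2: λ₂ = 2.6044π²/1.8² ≈ 7.933 (4× faster decay)
  n=3: λ₃ = 5.8599π²/1.8² ≈ 17.85 (9× faster decay)
As t → ∞, higher modes decay exponentially faster. The n=1 mode dominates: φ ~ c₁ sin(πx/1.8) e^{-λ₁t}.
Decay rate: λ₁ = 0.6511π²/1.8² ≈ 1.983.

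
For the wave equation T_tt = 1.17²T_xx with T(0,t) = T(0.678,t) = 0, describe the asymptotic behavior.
T oscillates (no decay). Energy is conserved; the solution oscillates indefinitely as standing waves.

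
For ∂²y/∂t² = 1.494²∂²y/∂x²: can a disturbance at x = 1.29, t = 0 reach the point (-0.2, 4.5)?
Yes. The domain of dependence is [-6.923, 6.523], and 1.29 ∈ [-6.923, 6.523].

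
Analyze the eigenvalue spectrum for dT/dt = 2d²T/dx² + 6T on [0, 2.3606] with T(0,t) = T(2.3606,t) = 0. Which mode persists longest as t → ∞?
Eigenvalues: λₙ = 2n²π²/2.3606² - 6.
First three modes:
  n=1: λ₁ = 2π²/2.3606² - 6 ≈ -2.458
  n=2: λ₂ = 8π²/2.3606² - 6 ≈ 8.169
  n=3: λ₃ = 18π²/2.3606² - 6 ≈ 25.881
Since 2π²/2.3606² ≈ 3.542 < 6, λ₁ < 0.
The n=1 mode grows fastest (−λₙ is largest for n=1) → dominates.
Asymptotic: T ~ c₁ sin(πx/2.3606) e^{2.458t} (exponential growth at rate −λ₁ ≈ 2.458).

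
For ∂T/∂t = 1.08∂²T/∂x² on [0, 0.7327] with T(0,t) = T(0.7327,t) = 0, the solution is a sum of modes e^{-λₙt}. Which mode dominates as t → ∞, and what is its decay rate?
Eigenvalues: λₙ = 1.08n²π²/0.7327².
First three modes:
  n=1: λ₁ = 1.08π²/0.7327² ≈ 19.855
  n=2: λ₂ = 4.32π²/0.7327² ≈ 79.42 (4× faster decay)
  n=3: λ₃ = 9.72π²/0.7327² ≈ 178.696 (9× faster decay)
As t → ∞, higher modes decay exponentially faster. The n=1 mode dominates: T ~ c₁ sin(πx/0.7327) e^{-λ₁t}.
Decay rate: λ₁ = 1.08π²/0.7327² ≈ 19.855.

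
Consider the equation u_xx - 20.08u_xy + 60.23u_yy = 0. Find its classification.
Hyperbolic. (A = 1, B = -20.08, C = 60.23 gives B² - 4AC = 162.2864.)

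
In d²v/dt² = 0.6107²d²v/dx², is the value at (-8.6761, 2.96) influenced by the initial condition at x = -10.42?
Yes. The domain of dependence is [-10.483772, -6.868428], and -10.42 ∈ [-10.483772, -6.868428].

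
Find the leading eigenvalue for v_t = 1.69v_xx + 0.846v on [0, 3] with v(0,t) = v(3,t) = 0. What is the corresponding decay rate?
Eigenvalues: λₙ = 1.69n²π²/3² - 0.846.
First three modes:
  n=1: λ₁ = 1.69π²/3² - 0.846 ≈ 1.007
  n=2: λ₂ = 6.76π²/3² - 0.846 ≈ 6.567
  n=3: λ₃ = 15.21π²/3² - 0.846 ≈ 15.834
Since 1.69π²/3² ≈ 1.853 > 0.846, all λₙ > 0.
The n=1 mode decays slowest → dominates as t → ∞.
Asymptotic: v ~ c₁ sin(πx/3) e^{-λ₁t} with decay rate λ₁ ≈ 1.007.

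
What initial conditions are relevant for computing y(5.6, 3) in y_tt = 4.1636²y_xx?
Domain of dependence: [-6.8908, 18.0908]. Signals travel at speed 4.1636, so data within |x - 5.6| ≤ 4.1636·3 = 12.4908 can reach the point.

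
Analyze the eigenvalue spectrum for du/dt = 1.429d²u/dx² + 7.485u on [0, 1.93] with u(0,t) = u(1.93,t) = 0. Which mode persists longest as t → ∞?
Eigenvalues: λₙ = 1.429n²π²/1.93² - 7.485.
First three modes:
  n=1: λ₁ = 1.429π²/1.93² - 7.485 ≈ -3.699
  n=2: λ₂ = 5.716π²/1.93² - 7.485 ≈ 7.66
  n=3: λ₃ = 12.861π²/1.93² - 7.485 ≈ 26.592
Since 1.429π²/1.93² ≈ 3.786 < 7.485, λ₁ < 0.
The n=1 mode grows fastest (−λₙ is largest for n=1) → dominates.
Asymptotic: u ~ c₁ sin(πx/1.93) e^{3.699t} (exponential growth at rate −λ₁ ≈ 3.699).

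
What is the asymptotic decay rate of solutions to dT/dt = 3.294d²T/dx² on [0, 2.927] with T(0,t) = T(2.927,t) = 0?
Eigenvalues: λₙ = 3.294n²π²/2.927².
First three modes:
  n=1: λ₁ = 3.294π²/2.927² ≈ 3.795
  n=2: λ₂ = 13.176π²/2.927² ≈ 15.179 (4× faster decay)
  n=3: λ₃ = 29.646π²/2.927² ≈ 34.152 (9× faster decay)
As t → ∞, higher modes decay exponentially faster. The n=1 mode dominates: T ~ c₁ sin(πx/2.927) e^{-λ₁t}.
Decay rate: λ₁ = 3.294π²/2.927² ≈ 3.795.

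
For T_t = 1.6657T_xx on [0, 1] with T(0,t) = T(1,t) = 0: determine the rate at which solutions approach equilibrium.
Eigenvalues: λₙ = 1.6657n²π².
First three modes:
  n=1: λ₁ = 1.6657π² ≈ 16.44
  n=2: λ₂ = 6.6628π² ≈ 65.759 (4× faster decay)
  n=3: λ₃ = 14.9913π² ≈ 147.958 (9× faster decay)
As t → ∞, higher modes decay exponentially faster. The n=1 mode dominates: T ~ c₁ sin(πx) e^{-λ₁t}.
Decay rate: λ₁ = 1.6657π² ≈ 16.44.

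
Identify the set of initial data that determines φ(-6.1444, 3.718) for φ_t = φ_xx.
The entire real line. The heat equation has infinite propagation speed: any initial disturbance instantly affects all points (though exponentially small far away).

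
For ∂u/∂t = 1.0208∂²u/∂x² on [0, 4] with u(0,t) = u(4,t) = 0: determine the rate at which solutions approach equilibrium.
Eigenvalues: λₙ = 1.0208n²π²/4².
First three modes:
  n=1: λ₁ = 1.0208π²/4² ≈ 0.63
  n=2: λ₂ = 4.0832π²/4² ≈ 2.519 (4× faster decay)
  n=3: λ₃ = 9.1872π²/4² ≈ 5.667 (9× faster decay)
As t → ∞, higher modes decay exponentially faster. The n=1 mode dominates: u ~ c₁ sin(πx/4) e^{-λ₁t}.
Decay rate: λ₁ = 1.0208π²/4² ≈ 0.63.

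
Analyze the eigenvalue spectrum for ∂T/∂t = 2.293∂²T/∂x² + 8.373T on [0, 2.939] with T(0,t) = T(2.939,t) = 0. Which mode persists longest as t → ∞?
Eigenvalues: λₙ = 2.293n²π²/2.939² - 8.373.
First three modes:
  n=1: λ₁ = 2.293π²/2.939² - 8.373 ≈ -5.753
  n=2: λ₂ = 9.172π²/2.939² - 8.373 ≈ 2.107
  n=3: λ₃ = 20.637π²/2.939² - 8.373 ≈ 15.207
Since 2.293π²/2.939² ≈ 2.62 < 8.373, λ₁ < 0.
The n=1 mode grows fastest (−λₙ is largest for n=1) → dominates.
Asymptotic: T ~ c₁ sin(πx/2.939) e^{5.753t} (exponential growth at rate −λ₁ ≈ 5.753).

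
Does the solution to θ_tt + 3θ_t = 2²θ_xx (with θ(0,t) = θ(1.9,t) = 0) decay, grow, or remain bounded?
θ → 0. Damping (γ=3) dissipates energy; oscillations decay exponentially.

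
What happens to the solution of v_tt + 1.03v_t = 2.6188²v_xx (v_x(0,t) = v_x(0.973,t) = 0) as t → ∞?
v → constant (steady state). Damping (γ=1.03) dissipates the nonconstant modes; with Neumann BCs the spatial average obeys M''+γM'=0 and tends to a finite limit.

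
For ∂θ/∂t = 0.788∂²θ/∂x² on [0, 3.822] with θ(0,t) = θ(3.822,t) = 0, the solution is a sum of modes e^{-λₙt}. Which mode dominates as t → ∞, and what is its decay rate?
Eigenvalues: λₙ = 0.788n²π²/3.822².
First three modes:
  n=1: λ₁ = 0.788π²/3.822² ≈ 0.532
  n=2: λ₂ = 3.152π²/3.822² ≈ 2.13 (4× faster decay)
  n=3: λ₃ = 7.092π²/3.822² ≈ 4.792 (9× faster decay)
As t → ∞, higher modes decay exponentially faster. The n=1 mode dominates: θ ~ c₁ sin(πx/3.822) e^{-λ₁t}.
Decay rate: λ₁ = 0.788π²/3.822² ≈ 0.532.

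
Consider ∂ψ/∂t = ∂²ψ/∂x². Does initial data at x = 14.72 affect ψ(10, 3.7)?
Yes, for any finite x. The heat equation has infinite propagation speed, so all initial data affects all points at any t > 0.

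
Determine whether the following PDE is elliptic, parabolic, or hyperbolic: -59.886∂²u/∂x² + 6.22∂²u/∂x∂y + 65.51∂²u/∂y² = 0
Coefficients: A = -59.886, B = 6.22, C = 65.51. B² - 4AC = 15731.21584, which is positive, so the equation is hyperbolic.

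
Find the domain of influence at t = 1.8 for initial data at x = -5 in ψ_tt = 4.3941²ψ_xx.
Domain of influence: [-12.90938, 2.90938]. Data at x = -5 spreads outward at speed 4.3941.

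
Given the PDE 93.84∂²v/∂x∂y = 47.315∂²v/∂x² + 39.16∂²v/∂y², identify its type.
Rewriting in standard form: -47.315∂²v/∂x² + 93.84∂²v/∂x∂y - 39.16∂²v/∂y² = 0. The second-order coefficients are A = -47.315, B = 93.84, C = -39.16. Since B² - 4AC = 1394.524 > 0, this is a hyperbolic PDE.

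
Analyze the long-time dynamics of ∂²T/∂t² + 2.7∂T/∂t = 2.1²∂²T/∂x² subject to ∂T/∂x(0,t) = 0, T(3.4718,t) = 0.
Long-time behavior: T → 0. Damping (γ=2.7) dissipates energy; oscillations decay exponentially.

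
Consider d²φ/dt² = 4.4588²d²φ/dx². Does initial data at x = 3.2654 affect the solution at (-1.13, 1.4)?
Yes. The domain of dependence is [-7.37232, 5.11232], and 3.2654 ∈ [-7.37232, 5.11232].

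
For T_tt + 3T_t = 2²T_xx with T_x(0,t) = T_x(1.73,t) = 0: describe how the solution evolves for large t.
T → constant (steady state). Damping (γ=3) dissipates the nonconstant modes; with Neumann BCs the spatial average obeys M''+γM'=0 and tends to a finite limit.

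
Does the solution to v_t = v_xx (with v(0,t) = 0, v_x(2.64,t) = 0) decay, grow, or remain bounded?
v → 0. Heat escapes through the Dirichlet boundary.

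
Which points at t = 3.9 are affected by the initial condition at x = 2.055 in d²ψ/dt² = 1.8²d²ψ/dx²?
Domain of influence: [-4.965, 9.075]. Data at x = 2.055 spreads outward at speed 1.8.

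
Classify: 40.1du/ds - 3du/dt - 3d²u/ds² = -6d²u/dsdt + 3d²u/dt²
Rewriting in standard form: -3d²u/ds² + 6d²u/dsdt - 3d²u/dt² + 40.1du/ds - 3du/dt = 0. Parabolic (discriminant = 0).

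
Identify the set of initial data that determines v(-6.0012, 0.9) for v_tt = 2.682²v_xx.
Domain of dependence: [-8.415, -3.5874]. Signals travel at speed 2.682, so data within |x - -6.0012| ≤ 2.682·0.9 = 2.4138 can reach the point.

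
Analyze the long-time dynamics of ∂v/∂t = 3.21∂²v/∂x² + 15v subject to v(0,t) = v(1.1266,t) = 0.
Long-time behavior: v → 0. Diffusion dominates reaction (r=15 < κπ²/L²≈24.96); solution decays.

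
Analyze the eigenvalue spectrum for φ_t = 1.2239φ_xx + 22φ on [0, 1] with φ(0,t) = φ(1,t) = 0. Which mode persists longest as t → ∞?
Eigenvalues: λₙ = 1.2239n²π²/1² - 22.
First three modes:
  n=1: λ₁ = 1.2239π² - 22 ≈ -9.921
  n=2: λ₂ = 4.8956π² - 22 ≈ 26.318
  n=3: λ₃ = 11.0151π² - 22 ≈ 86.715
Since 1.2239π² ≈ 12.079 < 22, λ₁ < 0.
The n=1 mode grows fastest (−λₙ is largest for n=1) → dominates.
Asymptotic: φ ~ c₁ sin(πx/1) e^{9.921t} (exponential growth at rate −λ₁ ≈ 9.921).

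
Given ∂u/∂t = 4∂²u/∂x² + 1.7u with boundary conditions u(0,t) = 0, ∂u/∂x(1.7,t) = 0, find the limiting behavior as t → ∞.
u → 0. Diffusion dominates reaction (r=1.7 < κπ²/(4L²)≈3.42); solution decays.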